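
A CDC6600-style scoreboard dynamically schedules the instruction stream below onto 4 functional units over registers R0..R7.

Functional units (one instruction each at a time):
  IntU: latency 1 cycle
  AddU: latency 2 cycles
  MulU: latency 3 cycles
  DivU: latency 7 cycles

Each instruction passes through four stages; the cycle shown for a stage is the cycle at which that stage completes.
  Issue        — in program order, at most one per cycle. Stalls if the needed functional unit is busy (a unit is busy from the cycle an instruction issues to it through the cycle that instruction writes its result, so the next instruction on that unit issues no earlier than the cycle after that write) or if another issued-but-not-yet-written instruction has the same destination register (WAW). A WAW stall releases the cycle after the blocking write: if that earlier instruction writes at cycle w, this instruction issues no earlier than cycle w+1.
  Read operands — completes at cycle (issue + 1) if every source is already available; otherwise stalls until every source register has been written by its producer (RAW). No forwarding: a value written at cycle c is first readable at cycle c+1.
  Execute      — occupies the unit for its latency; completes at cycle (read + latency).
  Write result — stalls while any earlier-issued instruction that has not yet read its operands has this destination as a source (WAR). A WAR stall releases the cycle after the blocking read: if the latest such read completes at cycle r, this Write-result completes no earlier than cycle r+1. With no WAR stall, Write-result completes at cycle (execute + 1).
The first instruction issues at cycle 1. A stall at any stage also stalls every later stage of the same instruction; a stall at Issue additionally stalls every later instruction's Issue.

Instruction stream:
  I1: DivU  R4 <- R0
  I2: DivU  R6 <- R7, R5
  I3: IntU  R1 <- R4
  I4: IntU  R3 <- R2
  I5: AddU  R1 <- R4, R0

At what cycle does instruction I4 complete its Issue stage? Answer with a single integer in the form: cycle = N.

I1: IS=1 RO=2 EX=9 WR=10
I2: IS=11 RO=12 EX=19 WR=20  [struct: DivU busy until I1 writes@10]
I3: IS=12 RO=13 EX=14 WR=15
I4: IS=16 RO=17 EX=18 WR=19  [struct: IntU busy until I3 writes@15]
I5: IS=17 RO=18 EX=20 WR=21

cycle = 16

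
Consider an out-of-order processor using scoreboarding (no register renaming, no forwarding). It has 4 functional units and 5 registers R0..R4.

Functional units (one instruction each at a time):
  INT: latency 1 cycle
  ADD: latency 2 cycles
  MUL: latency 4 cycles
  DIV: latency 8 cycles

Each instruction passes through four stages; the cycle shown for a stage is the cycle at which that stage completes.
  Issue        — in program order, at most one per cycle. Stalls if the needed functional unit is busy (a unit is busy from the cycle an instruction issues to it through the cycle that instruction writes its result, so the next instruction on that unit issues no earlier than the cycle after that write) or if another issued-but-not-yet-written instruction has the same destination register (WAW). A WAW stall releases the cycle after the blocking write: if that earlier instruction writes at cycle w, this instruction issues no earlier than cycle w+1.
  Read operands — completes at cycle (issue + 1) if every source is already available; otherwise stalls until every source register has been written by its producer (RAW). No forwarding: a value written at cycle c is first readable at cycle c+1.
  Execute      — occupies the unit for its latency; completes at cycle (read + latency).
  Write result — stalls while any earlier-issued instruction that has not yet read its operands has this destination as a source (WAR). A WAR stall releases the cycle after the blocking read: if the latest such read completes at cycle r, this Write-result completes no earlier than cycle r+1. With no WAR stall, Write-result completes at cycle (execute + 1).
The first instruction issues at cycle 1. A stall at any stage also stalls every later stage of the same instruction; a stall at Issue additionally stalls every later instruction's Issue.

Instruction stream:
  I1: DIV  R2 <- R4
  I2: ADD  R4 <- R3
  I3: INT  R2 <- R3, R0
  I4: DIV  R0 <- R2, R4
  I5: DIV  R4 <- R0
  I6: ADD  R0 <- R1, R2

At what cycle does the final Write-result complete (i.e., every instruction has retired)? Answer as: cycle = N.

cycle = 36

  I1 | 1 | 2 | 10 | 11
  I2 | 2 | 3 | 5 | 6
  I3 | 12 | 13 | 14 | 15   WAW R2: wait I1 write@11
  I4 | 13 | 16 | 24 | 25   RAW R2: wait I3 write@15
  I5 | 26 | 27 | 35 | 36   struct: DIV busy until I4 writes@25
  I6 | 27 | 28 | 30 | 31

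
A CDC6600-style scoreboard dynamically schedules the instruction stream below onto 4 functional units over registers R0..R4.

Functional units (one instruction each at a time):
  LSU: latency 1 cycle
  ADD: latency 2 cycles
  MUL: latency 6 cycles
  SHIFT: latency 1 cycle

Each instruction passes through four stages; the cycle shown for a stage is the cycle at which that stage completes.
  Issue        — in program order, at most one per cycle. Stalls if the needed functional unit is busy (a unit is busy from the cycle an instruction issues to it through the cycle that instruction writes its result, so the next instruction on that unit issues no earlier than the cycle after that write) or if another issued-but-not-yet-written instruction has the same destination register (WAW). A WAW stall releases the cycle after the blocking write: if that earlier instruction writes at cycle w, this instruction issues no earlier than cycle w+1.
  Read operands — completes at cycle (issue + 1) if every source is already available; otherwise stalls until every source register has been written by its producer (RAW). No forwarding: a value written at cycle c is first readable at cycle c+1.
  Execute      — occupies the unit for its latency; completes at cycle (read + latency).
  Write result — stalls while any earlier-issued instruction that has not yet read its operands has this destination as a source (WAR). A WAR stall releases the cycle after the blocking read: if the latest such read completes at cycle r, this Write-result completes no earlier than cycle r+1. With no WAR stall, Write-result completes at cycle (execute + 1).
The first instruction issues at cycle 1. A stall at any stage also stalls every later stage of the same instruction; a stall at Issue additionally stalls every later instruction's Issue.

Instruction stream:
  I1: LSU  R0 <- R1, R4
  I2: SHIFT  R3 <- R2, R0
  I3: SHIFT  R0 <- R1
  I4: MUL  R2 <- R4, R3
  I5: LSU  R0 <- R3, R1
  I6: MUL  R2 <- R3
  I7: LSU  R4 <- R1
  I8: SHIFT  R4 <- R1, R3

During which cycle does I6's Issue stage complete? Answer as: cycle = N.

cycle = 18

[1] I1 dispatched to LSU
[2] I1 operands ready · I2 dispatched to SHIFT
[3] I1 complete
[4] R0←I1
[5] I2 operands ready
[6] I2 complete
[7] R3←I2
[8] I3 dispatched to SHIFT
[9] I3 operands ready · I4 dispatched to MUL
[10] I3 complete · I4 operands ready
[11] R0←I3
[12] I5 dispatched to LSU
[13] I5 operands ready
[14] I5 complete
[15] R0←I5
[16] I4 complete
[17] R2←I4
[18] I6 dispatched to MUL
[19] I6 operands ready · I7 dispatched to LSU
[20] I7 operands ready
[21] I7 complete
[22] R4←I7
[23] I8 dispatched to SHIFT
[24] I8 operands ready
[25] I6 complete · I8 complete
[26] R2←I6 · R4←I8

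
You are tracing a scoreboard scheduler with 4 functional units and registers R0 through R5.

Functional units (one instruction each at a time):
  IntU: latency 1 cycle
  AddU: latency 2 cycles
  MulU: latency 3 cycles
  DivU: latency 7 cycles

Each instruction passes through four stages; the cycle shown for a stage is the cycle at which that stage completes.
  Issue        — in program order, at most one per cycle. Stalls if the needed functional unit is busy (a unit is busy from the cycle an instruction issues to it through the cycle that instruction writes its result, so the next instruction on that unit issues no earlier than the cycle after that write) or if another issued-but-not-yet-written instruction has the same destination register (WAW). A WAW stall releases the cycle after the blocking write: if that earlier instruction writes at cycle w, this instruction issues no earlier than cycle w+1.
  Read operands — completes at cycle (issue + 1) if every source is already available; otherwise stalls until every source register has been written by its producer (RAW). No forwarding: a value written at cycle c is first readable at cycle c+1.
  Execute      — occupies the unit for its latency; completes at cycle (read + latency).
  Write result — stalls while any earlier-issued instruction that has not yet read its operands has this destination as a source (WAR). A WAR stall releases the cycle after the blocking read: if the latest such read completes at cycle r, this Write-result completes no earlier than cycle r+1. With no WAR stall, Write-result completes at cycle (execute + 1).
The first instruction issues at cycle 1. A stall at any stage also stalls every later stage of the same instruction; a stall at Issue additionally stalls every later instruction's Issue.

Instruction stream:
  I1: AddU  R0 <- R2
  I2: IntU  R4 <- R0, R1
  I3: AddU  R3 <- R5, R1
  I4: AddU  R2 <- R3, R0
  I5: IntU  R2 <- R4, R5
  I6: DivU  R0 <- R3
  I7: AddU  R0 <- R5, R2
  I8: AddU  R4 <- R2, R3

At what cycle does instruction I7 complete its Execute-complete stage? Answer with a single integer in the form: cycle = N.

cycle = 30

cycle 1: I1 dispatched to AddU
cycle 2: I1 operands ready · I2 dispatched to IntU
cycle 4: I1 complete
cycle 5: R0←I1
cycle 6: I2 operands ready · I3 dispatched to AddU
cycle 7: I2 complete · I3 operands ready
cycle 8: R4←I2
cycle 9: I3 complete
cycle 10: R3←I3
cycle 11: I4 dispatched to AddU
cycle 12: I4 operands ready
cycle 14: I4 complete
cycle 15: R2←I4
cycle 16: I5 dispatched to IntU
cycle 17: I5 operands ready · I6 dispatched to DivU
cycle 18: I5 complete · I6 operands ready
cycle 19: R2←I5
cycle 25: I6 complete
cycle 26: R0←I6
cycle 27: I7 dispatched to AddU
cycle 28: I7 operands ready
cycle 30: I7 complete
cycle 31: R0←I7
cycle 32: I8 dispatched to AddU
cycle 33: I8 operands ready
cycle 35: I8 complete
cycle 36: R4←I8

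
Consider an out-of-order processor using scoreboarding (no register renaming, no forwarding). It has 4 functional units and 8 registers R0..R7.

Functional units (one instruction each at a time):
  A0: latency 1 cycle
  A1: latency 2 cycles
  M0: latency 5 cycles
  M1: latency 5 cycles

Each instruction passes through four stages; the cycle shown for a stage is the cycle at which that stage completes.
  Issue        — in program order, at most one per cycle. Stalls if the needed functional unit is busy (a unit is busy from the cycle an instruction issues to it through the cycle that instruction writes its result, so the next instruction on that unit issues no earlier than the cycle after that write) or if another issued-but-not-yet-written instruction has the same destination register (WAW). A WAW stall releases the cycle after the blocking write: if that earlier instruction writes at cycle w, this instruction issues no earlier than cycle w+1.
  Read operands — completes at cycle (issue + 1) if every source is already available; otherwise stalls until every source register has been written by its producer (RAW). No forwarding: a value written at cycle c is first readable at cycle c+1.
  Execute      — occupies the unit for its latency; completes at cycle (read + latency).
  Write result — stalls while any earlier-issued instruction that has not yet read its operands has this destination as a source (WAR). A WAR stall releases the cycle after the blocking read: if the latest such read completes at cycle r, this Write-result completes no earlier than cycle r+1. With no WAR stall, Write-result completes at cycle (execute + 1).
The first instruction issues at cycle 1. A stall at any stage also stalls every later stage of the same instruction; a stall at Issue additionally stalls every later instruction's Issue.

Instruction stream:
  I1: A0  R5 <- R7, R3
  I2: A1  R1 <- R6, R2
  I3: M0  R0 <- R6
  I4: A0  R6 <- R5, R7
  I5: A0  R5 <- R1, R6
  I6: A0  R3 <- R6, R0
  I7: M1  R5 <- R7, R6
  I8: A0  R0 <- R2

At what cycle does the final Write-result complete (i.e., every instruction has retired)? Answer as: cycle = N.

t=1  I1→A0
t=2  I1 RO | I2→A1
t=3  I1 EX | I2 RO | I3→M0
t=4  I1 WR R5 | I3 RO
t=5  I2 EX | I4→A0
t=6  I2 WR R1 | I4 RO
t=7  I4 EX
t=8  I4 WR R6
t=9  I3 EX | I5→A0
t=10  I3 WR R0 | I5 RO
t=11  I5 EX
t=12  I5 WR R5
t=13  I6→A0
t=14  I6 RO | I7→M1
t=15  I6 EX | I7 RO
t=16  I6 WR R3
t=17  I8→A0
t=18  I8 RO
t=19  I8 EX
t=20  I7 EX | I8 WR R0
t=21  I7 WR R5

cycle = 21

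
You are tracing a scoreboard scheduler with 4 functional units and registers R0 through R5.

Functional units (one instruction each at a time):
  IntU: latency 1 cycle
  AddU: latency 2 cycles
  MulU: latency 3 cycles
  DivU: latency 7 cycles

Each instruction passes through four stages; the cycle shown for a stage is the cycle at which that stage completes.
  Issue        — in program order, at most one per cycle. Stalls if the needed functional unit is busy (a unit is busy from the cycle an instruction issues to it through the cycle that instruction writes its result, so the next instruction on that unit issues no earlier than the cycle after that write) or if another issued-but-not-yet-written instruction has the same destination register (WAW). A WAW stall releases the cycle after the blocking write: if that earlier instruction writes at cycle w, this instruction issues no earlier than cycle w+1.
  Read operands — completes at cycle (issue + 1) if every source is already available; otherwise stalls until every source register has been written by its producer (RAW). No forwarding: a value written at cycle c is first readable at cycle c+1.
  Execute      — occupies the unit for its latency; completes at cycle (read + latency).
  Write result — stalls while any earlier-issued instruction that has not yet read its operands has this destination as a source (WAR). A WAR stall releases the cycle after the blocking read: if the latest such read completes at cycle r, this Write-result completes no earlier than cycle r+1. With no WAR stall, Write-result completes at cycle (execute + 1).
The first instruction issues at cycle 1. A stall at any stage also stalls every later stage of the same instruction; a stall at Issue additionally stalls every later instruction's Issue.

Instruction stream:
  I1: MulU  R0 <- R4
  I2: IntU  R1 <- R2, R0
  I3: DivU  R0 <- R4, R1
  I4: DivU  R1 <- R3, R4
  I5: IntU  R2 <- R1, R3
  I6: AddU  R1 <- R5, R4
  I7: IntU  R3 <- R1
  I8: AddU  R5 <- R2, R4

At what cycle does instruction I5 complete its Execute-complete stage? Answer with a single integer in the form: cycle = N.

cycle = 30

[I1] 1/2/5/6
[I2] 2/7/8/9  (RAW R0: wait I1 write@6)
[I3] 7/10/17/18  (WAW R0: wait I1 write@6; RAW R1: wait I2 write@9)
[I4] 19/20/27/28  (struct: DivU busy until I3 writes@18)
[I5] 20/29/30/31  (RAW R1: wait I4 write@28)
[I6] 29/30/32/33  (WAW R1: wait I4 write@28)
[I7] 32/34/35/36  (struct: IntU busy until I5 writes@31; RAW R1: wait I6 write@33)
[I8] 34/35/37/38  (struct: AddU busy until I6 writes@33)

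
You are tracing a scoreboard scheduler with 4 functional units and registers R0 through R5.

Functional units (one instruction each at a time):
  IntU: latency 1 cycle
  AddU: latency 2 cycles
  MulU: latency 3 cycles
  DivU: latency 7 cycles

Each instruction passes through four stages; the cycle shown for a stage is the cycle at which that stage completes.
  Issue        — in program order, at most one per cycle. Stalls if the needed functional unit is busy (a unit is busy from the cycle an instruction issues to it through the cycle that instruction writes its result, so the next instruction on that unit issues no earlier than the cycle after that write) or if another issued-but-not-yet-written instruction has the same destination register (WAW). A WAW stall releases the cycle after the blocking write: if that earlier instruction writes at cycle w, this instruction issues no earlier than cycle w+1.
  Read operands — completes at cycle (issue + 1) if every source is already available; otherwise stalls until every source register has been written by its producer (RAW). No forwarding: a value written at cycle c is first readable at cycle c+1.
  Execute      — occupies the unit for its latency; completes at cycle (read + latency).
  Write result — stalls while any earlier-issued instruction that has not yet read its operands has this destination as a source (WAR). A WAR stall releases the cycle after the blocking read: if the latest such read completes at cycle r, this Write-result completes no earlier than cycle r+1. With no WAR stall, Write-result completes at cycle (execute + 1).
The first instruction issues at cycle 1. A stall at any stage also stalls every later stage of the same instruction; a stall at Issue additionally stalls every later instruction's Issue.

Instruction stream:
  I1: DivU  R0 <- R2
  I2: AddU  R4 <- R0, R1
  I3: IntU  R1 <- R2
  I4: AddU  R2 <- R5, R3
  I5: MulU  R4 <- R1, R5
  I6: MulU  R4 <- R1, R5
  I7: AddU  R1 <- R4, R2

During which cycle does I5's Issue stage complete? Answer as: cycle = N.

[1] issue I1 (DivU)
[2] I1 read-ops · issue I2 (AddU)
[3] issue I3 (IntU)
[4] I3 read-ops
[5] I3 finished on IntU
[9] I1 finished on DivU
[10] I1→R0
[11] I2 read-ops
[12] I3→R1
[13] I2 finished on AddU
[14] I2→R4
[15] issue I4 (AddU)
[16] I4 read-ops · issue I5 (MulU)
[17] I5 read-ops
[18] I4 finished on AddU
[19] I4→R2
[20] I5 finished on MulU
[21] I5→R4
[22] issue I6 (MulU)
[23] I6 read-ops · issue I7 (AddU)
[26] I6 finished on MulU
[27] I6→R4
[28] I7 read-ops
[30] I7 finished on AddU
[31] I7→R1

cycle = 16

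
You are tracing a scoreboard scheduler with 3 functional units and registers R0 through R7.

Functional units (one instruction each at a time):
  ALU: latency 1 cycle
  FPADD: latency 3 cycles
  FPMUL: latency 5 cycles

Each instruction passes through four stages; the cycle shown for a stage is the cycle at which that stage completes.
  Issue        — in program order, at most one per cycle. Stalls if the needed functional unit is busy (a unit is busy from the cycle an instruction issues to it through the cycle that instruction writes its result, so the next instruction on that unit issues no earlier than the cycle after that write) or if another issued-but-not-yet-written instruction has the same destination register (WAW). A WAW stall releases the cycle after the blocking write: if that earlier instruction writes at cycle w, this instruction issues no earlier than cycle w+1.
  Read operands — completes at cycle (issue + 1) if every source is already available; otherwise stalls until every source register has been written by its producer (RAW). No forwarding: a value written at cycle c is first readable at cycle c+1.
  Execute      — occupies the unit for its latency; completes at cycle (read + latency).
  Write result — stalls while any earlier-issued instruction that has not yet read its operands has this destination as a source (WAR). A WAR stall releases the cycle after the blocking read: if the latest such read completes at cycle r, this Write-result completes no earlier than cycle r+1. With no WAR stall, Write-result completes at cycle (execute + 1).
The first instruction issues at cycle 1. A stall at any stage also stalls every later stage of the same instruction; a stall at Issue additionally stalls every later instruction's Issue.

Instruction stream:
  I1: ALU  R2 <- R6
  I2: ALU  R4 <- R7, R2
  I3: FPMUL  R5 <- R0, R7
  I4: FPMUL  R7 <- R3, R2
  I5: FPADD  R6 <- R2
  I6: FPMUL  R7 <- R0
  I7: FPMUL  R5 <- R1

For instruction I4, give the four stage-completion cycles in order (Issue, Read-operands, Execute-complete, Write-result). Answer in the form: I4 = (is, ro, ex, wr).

t=1  I1 issues→ALU
t=2  I1 reads
t=3  I1 exec-done
t=4  I1 writes R2
t=5  I2 issues→ALU
t=6  I2 reads, I3 issues→FPMUL
t=7  I2 exec-done, I3 reads
t=8  I2 writes R4
t=12  I3 exec-done
t=13  I3 writes R5
t=14  I4 issues→FPMUL
t=15  I4 reads, I5 issues→FPADD
t=16  I5 reads
t=19  I5 exec-done
t=20  I4 exec-done, I5 writes R6
t=21  I4 writes R7
t=22  I6 issues→FPMUL
t=23  I6 reads
t=28  I6 exec-done
t=29  I6 writes R7
t=30  I7 issues→FPMUL
t=31  I7 reads
t=36  I7 exec-done
t=37  I7 writes R5

I4 = (14, 15, 20, 21)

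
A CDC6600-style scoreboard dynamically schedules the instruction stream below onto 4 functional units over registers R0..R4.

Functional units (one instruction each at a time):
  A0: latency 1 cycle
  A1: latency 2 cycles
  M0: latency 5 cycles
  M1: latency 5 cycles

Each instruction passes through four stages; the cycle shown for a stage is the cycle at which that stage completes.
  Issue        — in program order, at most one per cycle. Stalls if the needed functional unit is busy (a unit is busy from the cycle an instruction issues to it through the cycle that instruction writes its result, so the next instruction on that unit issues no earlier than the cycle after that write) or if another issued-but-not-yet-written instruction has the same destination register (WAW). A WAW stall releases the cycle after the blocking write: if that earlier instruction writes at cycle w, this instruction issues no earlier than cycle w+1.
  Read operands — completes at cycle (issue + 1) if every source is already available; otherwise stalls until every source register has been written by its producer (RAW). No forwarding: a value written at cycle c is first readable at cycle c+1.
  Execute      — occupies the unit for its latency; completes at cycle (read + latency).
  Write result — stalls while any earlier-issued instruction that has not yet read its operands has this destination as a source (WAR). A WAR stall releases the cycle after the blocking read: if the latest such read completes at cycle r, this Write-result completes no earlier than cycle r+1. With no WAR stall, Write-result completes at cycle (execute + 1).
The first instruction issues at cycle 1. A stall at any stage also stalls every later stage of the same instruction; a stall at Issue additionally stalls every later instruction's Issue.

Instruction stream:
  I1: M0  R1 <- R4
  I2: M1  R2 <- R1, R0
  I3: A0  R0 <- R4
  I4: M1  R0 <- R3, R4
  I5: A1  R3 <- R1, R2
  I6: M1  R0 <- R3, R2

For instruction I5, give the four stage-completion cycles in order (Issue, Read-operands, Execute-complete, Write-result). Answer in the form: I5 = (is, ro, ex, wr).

I5 = (17, 18, 20, 21)

  I1 | 1 | 2 | 7 | 8
  I2 | 2 | 9 | 14 | 15   RAW R1: wait I1 write@8
  I3 | 3 | 4 | 5 | 10   WAR R0: wait I2 read@9
  I4 | 16 | 17 | 22 | 23   struct: M1 busy until I2 writes@15
  I5 | 17 | 18 | 20 | 21
  I6 | 24 | 25 | 30 | 31   struct: M1 busy until I4 writes@23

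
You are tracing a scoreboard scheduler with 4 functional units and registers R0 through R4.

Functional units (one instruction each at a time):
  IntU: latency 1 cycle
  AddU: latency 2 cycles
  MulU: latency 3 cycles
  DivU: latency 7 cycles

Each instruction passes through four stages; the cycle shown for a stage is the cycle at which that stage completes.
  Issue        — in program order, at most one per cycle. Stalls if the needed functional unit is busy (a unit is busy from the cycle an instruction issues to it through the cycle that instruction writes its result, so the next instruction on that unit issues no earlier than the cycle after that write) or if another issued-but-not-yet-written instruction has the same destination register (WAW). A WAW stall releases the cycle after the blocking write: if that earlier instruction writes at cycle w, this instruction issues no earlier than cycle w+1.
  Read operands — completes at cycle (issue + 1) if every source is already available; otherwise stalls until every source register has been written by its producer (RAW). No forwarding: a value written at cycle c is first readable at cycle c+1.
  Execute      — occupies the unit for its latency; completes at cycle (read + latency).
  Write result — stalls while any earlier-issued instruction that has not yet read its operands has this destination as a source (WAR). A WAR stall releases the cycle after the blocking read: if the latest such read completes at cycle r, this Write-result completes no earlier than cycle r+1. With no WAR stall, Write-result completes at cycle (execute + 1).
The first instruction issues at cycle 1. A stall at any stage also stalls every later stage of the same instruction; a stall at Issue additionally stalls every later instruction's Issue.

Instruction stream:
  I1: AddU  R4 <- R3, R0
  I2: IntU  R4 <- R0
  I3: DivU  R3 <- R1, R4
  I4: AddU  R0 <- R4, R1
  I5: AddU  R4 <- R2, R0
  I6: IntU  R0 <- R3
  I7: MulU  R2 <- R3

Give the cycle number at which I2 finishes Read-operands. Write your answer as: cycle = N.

cycle = 7

c1: issue I1 (AddU)
c2: I1 read-ops
c4: I1 finished on AddU
c5: I1→R4
c6: issue I2 (IntU)
c7: I2 read-ops, issue I3 (DivU)
c8: I2 finished on IntU, issue I4 (AddU)
c9: I2→R4
c10: I3 read-ops, I4 read-ops
c12: I4 finished on AddU
c13: I4→R0
c14: issue I5 (AddU)
c15: I5 read-ops, issue I6 (IntU)
c16: issue I7 (MulU)
c17: I3 finished on DivU, I5 finished on AddU
c18: I3→R3, I5→R4
c19: I6 read-ops, I7 read-ops
c20: I6 finished on IntU
c21: I6→R0
c22: I7 finished on MulU
c23: I7→R2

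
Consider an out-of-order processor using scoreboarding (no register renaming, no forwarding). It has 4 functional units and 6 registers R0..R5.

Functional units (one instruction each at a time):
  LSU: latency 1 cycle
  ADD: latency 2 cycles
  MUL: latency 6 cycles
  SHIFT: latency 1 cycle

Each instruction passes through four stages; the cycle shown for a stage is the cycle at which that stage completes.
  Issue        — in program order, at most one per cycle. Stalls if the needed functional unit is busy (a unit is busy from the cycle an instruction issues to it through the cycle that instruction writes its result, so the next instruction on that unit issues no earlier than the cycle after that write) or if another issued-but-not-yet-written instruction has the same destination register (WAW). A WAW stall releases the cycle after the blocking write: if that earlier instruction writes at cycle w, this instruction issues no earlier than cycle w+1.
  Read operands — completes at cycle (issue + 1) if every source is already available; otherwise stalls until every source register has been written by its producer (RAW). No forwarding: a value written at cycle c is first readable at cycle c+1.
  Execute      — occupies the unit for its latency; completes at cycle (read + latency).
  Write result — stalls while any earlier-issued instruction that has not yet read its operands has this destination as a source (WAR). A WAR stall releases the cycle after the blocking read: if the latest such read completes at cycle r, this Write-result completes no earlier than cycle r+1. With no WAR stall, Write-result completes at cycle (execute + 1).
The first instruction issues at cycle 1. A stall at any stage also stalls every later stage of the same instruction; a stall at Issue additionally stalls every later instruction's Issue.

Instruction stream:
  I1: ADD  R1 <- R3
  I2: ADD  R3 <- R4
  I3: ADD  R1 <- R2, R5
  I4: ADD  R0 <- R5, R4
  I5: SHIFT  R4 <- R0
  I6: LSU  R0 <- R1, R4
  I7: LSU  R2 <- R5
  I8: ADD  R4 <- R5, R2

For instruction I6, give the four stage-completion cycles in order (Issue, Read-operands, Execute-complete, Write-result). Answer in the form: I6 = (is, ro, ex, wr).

I6 = (21, 24, 25, 26)

cycle 1: I1 issues→ADD
cycle 2: I1 reads
cycle 4: I1 exec-done
cycle 5: I1 writes R1
cycle 6: I2 issues→ADD
cycle 7: I2 reads
cycle 9: I2 exec-done
cycle 10: I2 writes R3
cycle 11: I3 issues→ADD
cycle 12: I3 reads
cycle 14: I3 exec-done
cycle 15: I3 writes R1
cycle 16: I4 issues→ADD
cycle 17: I4 reads; I5 issues→SHIFT
cycle 19: I4 exec-done
cycle 20: I4 writes R0
cycle 21: I5 reads; I6 issues→LSU
cycle 22: I5 exec-done
cycle 23: I5 writes R4
cycle 24: I6 reads
cycle 25: I6 exec-done
cycle 26: I6 writes R0
cycle 27: I7 issues→LSU
cycle 28: I7 reads; I8 issues→ADD
cycle 29: I7 exec-done
cycle 30: I7 writes R2
cycle 31: I8 reads
cycle 33: I8 exec-done
cycle 34: I8 writes R4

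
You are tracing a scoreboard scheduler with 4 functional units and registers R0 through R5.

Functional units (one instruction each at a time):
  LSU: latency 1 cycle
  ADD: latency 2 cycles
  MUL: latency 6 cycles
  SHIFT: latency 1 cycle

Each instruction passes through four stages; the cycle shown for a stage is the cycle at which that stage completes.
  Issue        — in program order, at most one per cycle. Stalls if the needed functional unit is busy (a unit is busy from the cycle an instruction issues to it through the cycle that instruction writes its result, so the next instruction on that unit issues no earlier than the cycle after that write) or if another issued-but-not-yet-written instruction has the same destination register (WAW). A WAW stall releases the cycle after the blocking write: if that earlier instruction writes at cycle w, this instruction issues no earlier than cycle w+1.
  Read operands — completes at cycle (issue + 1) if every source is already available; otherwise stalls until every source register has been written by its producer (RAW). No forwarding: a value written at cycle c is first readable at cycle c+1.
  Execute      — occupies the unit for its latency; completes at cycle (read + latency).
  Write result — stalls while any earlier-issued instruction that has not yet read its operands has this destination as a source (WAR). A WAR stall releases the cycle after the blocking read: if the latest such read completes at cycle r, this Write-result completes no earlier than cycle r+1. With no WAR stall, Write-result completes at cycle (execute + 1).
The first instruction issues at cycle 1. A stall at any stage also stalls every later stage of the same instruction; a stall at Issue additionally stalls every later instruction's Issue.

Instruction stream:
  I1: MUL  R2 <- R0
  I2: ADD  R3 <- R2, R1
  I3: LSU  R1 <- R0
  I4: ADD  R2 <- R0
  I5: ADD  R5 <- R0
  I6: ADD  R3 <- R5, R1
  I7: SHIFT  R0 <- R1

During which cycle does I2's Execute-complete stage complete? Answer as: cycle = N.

cycle = 12

I1: IS=1 RO=2 EX=8 WR=9
I2: IS=2 RO=10 EX=12 WR=13  [RAW R2: wait I1 write@9]
I3: IS=3 RO=4 EX=5 WR=11  [WAR R1: wait I2 read@10]
I4: IS=14 RO=15 EX=17 WR=18  [struct: ADD busy until I2 writes@13]
I5: IS=19 RO=20 EX=22 WR=23  [struct: ADD busy until I4 writes@18]
I6: IS=24 RO=25 EX=27 WR=28  [struct: ADD busy until I5 writes@23]
I7: IS=25 RO=26 EX=27 WR=28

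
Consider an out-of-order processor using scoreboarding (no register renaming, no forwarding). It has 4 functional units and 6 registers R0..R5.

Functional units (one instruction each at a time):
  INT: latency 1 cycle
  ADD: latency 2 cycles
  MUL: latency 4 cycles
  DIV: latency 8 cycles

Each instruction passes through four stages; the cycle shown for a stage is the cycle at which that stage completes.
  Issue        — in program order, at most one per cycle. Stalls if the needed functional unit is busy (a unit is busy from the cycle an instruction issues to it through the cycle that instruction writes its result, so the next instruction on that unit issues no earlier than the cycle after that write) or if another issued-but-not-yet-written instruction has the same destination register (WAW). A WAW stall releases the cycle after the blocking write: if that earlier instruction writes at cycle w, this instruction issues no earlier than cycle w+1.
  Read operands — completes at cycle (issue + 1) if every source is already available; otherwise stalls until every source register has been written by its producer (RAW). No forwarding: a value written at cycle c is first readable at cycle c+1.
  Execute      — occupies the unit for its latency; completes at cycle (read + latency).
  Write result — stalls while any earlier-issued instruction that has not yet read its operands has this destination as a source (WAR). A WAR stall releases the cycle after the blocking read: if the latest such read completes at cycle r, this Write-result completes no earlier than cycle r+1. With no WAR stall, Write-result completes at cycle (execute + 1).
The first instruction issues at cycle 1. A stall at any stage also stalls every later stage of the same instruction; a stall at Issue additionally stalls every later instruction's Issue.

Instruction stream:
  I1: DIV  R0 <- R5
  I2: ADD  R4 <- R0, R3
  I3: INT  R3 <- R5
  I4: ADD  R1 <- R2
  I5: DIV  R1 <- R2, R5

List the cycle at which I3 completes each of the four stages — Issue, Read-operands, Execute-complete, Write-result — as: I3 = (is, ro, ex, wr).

I3 = (3, 4, 5, 13)

t=1  I1 dispatched to DIV
t=2  I1 operands ready | I2 dispatched to ADD
t=3  I3 dispatched to INT
t=4  I3 operands ready
t=5  I3 complete
t=10  I1 complete
t=11  R0←I1
t=12  I2 operands ready
t=13  R3←I3
t=14  I2 complete
t=15  R4←I2
t=16  I4 dispatched to ADD
t=17  I4 operands ready
t=19  I4 complete
t=20  R1←I4
t=21  I5 dispatched to DIV
t=22  I5 operands ready
t=30  I5 complete
t=31  R1←I5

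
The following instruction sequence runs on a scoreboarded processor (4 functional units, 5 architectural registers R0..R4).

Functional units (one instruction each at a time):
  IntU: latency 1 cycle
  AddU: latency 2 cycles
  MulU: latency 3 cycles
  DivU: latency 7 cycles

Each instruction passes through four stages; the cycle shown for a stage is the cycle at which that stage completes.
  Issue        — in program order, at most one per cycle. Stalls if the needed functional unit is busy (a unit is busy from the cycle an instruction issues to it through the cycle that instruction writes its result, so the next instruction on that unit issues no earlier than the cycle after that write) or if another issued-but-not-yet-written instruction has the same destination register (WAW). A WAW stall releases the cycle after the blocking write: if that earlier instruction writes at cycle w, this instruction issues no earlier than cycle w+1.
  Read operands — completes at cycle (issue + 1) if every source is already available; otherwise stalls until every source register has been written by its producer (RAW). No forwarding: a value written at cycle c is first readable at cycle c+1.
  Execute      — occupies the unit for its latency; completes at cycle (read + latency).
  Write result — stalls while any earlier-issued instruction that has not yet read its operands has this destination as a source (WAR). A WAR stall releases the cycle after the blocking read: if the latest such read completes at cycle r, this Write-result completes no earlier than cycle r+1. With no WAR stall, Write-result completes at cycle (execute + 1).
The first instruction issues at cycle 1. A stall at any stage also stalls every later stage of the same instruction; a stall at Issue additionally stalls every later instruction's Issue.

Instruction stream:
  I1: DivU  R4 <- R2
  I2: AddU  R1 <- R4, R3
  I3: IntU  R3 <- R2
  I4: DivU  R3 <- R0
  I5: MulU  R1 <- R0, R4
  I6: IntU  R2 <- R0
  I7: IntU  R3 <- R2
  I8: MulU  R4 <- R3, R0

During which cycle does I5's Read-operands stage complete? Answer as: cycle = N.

cycle = 16

I1: IS=1 RO=2 EX=9 WR=10
I2: IS=2 RO=11 EX=13 WR=14  [RAW R4: wait I1 write@10]
I3: IS=3 RO=4 EX=5 WR=12  [WAR R3: wait I2 read@11]
I4: IS=13 RO=14 EX=21 WR=22  [WAW R3: wait I3 write@12]
I5: IS=15 RO=16 EX=19 WR=20  [WAW R1: wait I2 write@14]
I6: IS=16 RO=17 EX=18 WR=19
I7: IS=23 RO=24 EX=25 WR=26  [WAW R3: wait I4 write@22]
I8: IS=24 RO=27 EX=30 WR=31  [RAW R3: wait I7 write@26]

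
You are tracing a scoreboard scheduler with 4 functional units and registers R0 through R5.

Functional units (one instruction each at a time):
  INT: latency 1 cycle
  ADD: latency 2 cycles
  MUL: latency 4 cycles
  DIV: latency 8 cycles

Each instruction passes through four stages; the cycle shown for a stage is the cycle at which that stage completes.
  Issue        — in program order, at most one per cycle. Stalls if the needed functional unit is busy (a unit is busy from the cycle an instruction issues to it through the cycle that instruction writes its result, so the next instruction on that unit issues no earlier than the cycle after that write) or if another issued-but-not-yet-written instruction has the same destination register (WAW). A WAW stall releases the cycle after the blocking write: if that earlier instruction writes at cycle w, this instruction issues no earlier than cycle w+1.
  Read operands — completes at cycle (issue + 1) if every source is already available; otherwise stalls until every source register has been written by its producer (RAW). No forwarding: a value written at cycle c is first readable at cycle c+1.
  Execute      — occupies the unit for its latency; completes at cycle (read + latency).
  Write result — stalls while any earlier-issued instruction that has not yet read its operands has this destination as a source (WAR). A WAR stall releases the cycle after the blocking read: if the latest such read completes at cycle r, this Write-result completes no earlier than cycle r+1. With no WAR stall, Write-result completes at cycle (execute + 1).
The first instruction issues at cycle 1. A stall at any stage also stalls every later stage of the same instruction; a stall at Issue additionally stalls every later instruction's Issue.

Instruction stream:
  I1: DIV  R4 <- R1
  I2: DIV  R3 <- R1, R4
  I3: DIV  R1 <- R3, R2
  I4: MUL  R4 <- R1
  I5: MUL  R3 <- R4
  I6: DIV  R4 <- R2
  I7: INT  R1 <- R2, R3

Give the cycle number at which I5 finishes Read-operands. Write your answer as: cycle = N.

I1 -> (1, 2, 10, 11)
I2 -> (12, 13, 21, 22)  // struct: DIV busy until I1 writes@11
I3 -> (23, 24, 32, 33)  // struct: DIV busy until I2 writes@22
I4 -> (24, 34, 38, 39)  // RAW R1: wait I3 write@33
I5 -> (40, 41, 45, 46)  // struct: MUL busy until I4 writes@39
I6 -> (41, 42, 50, 51)
I7 -> (42, 47, 48, 49)  // RAW R3: wait I5 write@46

cycle = 41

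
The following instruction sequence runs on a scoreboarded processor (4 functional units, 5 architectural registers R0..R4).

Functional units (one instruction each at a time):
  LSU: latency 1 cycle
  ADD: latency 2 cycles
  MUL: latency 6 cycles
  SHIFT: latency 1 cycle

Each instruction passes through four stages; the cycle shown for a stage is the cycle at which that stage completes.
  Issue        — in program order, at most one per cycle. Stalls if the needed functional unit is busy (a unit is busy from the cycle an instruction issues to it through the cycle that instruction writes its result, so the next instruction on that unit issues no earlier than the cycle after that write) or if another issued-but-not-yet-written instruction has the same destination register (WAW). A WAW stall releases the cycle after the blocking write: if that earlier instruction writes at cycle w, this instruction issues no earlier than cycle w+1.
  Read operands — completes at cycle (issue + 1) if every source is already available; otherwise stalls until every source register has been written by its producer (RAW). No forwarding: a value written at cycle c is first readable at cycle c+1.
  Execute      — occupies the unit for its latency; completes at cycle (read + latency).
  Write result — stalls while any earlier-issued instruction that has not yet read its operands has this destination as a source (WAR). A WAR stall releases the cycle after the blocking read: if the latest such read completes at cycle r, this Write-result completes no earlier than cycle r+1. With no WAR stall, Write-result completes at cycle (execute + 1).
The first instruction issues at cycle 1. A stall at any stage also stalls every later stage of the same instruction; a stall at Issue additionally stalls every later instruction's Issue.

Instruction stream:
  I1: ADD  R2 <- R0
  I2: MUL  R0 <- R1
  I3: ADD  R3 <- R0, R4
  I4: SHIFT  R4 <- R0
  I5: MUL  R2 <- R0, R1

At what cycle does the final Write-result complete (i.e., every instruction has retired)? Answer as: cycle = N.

cycle = 19

c1: I1→ADD
c2: I1 RO; I2→MUL
c3: I2 RO
c4: I1 EX
c5: I1 WR R2
c6: I3→ADD
c7: I4→SHIFT
c9: I2 EX
c10: I2 WR R0
c11: I3 RO; I4 RO; I5→MUL
c12: I4 EX; I5 RO
c13: I3 EX; I4 WR R4
c14: I3 WR R3
c18: I5 EX
c19: I5 WR R2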